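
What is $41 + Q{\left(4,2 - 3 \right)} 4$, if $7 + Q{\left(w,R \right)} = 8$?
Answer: $45$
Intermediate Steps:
$Q{\left(w,R \right)} = 1$ ($Q{\left(w,R \right)} = -7 + 8 = 1$)
$41 + Q{\left(4,2 - 3 \right)} 4 = 41 + 1 \cdot 4 = 41 + 4 = 45$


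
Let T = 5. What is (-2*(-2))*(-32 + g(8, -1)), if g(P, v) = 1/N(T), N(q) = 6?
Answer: -382/3 ≈ -127.33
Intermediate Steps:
g(P, v) = 1/6
(-2*(-2))*(-32 + g(8, -1)) = (-2*(-2))*(-32 + 1/6) = 4*(-191/6) = -382/3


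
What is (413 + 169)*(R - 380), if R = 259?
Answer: -70422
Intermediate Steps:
(413 + 169)*(R - 380) = (413 + 169)*(259 - 380) = 582*(-121) = -70422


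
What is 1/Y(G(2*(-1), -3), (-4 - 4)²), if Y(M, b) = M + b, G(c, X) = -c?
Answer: 1/66 ≈ 0.015152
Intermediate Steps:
1/Y(G(2*(-1), -3), (-4 - 4)²) = 1/(-2*(-1) + (-4 - 4)²) = 1/(-1*(-2) + (-8)²) = 1/(2 + 64) = 1/66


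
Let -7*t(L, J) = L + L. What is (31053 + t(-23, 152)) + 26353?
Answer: 401888/7 ≈ 57413.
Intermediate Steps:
t(L, J) = -2*L/7 (t(L, J) = -(L + L)/7 = -2*L/7)
(31053 + t(-23, 152)) + 26353 = (31053 - 2/7*(-23)) + 26353 = (31053 + 46/7) + 26353 = 217417/7 + 26353 = 401888/7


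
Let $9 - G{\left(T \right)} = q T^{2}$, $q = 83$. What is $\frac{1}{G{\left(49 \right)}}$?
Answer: $- \frac{1}{199274} \approx -5.0182 \cdot 10^{-6}$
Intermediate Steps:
$G{\left(T \right)} = 9 - 83 T^{2}$
$\frac{1}{G{\left(49 \right)}} = \frac{1}{9 - 83 \cdot 49^{2}} = \frac{1}{9 - 199283} = \frac{1}{-199274} = - \frac{1}{199274}$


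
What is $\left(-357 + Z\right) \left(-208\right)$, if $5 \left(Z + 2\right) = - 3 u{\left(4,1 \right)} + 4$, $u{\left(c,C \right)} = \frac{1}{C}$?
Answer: $\frac{373152}{5} \approx 74630.0$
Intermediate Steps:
$Z = - \frac{9}{5}$ ($Z = -2 + \frac{- \frac{3}{1} + 4}{5} = -2 + \frac{\left(-3\right) 1 + 4}{5} = -2 + \frac{-3 + 4}{5} = -2 + \frac{1}{5} \cdot 1 = -2 + \frac{1}{5} = - \frac{9}{5} \approx -1.8$)
$\left(-357 + Z\right) \left(-208\right) = \left(-357 - \frac{9}{5}\right) \left(-208\right) = \left(- \frac{1794}{5}\right) \left(-208\right) = \frac{373152}{5}$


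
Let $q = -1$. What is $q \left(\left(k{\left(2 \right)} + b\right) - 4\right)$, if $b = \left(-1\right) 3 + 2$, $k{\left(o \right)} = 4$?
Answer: $1$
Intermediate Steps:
$b = -1$ ($b = -3 + 2 = -1$)
$q \left(\left(k{\left(2 \right)} + b\right) - 4\right) = - (\left(4 - 1\right) - 4) = - (3 + \left(-6 + 2\right)) = - (3 - 4) = \left(-1\right) \left(-1\right) = 1$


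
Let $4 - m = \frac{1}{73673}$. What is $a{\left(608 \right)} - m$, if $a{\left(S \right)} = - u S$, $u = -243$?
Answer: $\frac{10884449021}{73673} \approx 1.4774 \cdot 10^{5}$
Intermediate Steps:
$a{\left(S \right)} = 243 S$ ($a{\left(S \right)} = \left(-1\right) \left(-243\right) S = 243 S$)
$m = \frac{294691}{73673}$ ($m = 4 - \frac{1}{73673} = \frac{294691}{73673} \approx 4.0$)
$a{\left(608 \right)} - m = 243 \cdot 608 - \frac{294691}{73673} = 147744 - \frac{294691}{73673} = \frac{10884449021}{73673}$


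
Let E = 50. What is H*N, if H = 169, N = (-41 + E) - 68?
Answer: -9971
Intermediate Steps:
N = -59 (N = (-41 + 50) - 68 = 9 - 68 = -59)
H*N = 169*(-59) = -9971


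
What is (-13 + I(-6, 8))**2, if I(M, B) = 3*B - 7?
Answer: 16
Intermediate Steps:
I(M, B) = -7 + 3*B
(-13 + I(-6, 8))**2 = (-13 + (-7 + 3*8))**2 = (-13 + (-7 + 24))**2 = (-13 + 17)**2 = 4**2 = 16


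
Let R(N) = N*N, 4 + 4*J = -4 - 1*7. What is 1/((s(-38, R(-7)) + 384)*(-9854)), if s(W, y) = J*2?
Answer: -1/3710031 ≈ -2.6954e-7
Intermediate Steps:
J = -15/4 (J = -1 + (-4 - 1*7)/4 = -1 + (-4 - 7)/4 = -1 + (¼)*(-11) = -1 - 11/4 = -15/4 ≈ -3.7500)
R(N) = N²
s(W, y) = -15/2 (s(W, y) = -15/4*2 = -15/2)
1/((s(-38, R(-7)) + 384)*(-9854)) = 1/((-15/2 + 384)*(-9854)) = -1/9854/(753/2) = (2/753)*(-1/9854) = -1/3710031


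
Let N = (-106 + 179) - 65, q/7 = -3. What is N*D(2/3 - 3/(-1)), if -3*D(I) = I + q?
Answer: 416/9 ≈ 46.222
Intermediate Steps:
q = -21 (q = 7*(-3) = -21)
N = 8 (N = 73 - 65 = 8)
D(I) = 7 - I/3 (D(I) = -(I - 21)/3 = -(-21 + I)/3 = 7 - I/3)
N*D(2/3 - 3/(-1)) = 8*(7 - (2/3 - 3/(-1))/3) = 8*(7 - (2*(⅓) - 3*(-1))/3) = 8*(7 - (⅔ + 3)/3) = 8*(7 - ⅓*11/3) = 8*(7 - 11/9) = 8*(52/9) = 416/9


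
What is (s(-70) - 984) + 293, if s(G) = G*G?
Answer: 4209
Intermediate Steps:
s(G) = G²
(s(-70) - 984) + 293 = ((-70)² - 984) + 293 = (4900 - 984) + 293 = 3916 + 293 = 4209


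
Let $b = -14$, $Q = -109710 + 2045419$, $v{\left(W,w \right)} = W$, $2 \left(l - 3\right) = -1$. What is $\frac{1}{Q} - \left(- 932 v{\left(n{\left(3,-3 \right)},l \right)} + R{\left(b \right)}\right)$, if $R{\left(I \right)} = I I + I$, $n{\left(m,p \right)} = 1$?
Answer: $\frac{1451781751}{1935709} \approx 750.0$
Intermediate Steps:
$l = \frac{5}{2}$ ($l = 3 + \frac{1}{2} \left(-1\right) = 3 - \frac{1}{2} = \frac{5}{2} \approx 2.5$)
$Q = 1935709$
$R{\left(I \right)} = I + I^{2}$ ($R{\left(I \right)} = I^{2} + I = I + I^{2}$)
$\frac{1}{Q} - \left(- 932 v{\left(n{\left(3,-3 \right)},l \right)} + R{\left(b \right)}\right) = \frac{1}{1935709} - \left(\left(-932\right) 1 - 14 \left(1 - 14\right)\right) = \frac{1}{1935709} - \left(-932 - -182\right) = \frac{1}{1935709} - \left(-932 + 182\right) = \frac{1}{1935709} - -750 = \frac{1}{1935709} + 750 = \frac{1451781751}{1935709}$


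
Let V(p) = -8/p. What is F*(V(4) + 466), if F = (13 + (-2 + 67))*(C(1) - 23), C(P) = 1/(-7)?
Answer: -5863104/7 ≈ -8.3759e+5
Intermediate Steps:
C(P) = -1/7
F = -12636/7 (F = (13 + (-2 + 67))*(-1/7 - 23) = (13 + 65)*(-162/7) = 78*(-162/7) = -12636/7 ≈ -1805.1)
F*(V(4) + 466) = -12636*(-8/4 + 466)/7 = -12636*(-8*1/4 + 466)/7 = -12636*(-2 + 466)/7 = -12636/7*464 = -5863104/7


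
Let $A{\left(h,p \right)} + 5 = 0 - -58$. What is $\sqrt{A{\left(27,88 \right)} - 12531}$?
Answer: $i \sqrt{12478} \approx 111.7 i$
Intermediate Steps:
$A{\left(h,p \right)} = 53$ ($A{\left(h,p \right)} = -5 + \left(0 - -58\right) = -5 + \left(0 + 58\right) = -5 + 58 = 53$)
$\sqrt{A{\left(27,88 \right)} - 12531} = \sqrt{53 - 12531} = \sqrt{-12478} = i \sqrt{12478}$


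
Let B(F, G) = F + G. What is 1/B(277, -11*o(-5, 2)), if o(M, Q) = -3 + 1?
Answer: 1/299 ≈ 0.0033445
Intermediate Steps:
o(M, Q) = -2
1/B(277, -11*o(-5, 2)) = 1/(277 - 11*(-2)) = 1/(277 + 22) = 1/299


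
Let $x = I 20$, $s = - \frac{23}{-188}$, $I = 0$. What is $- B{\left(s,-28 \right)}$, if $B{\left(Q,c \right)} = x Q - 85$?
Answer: $85$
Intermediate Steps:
$s = \frac{23}{188}$ ($s = \left(-23\right) \left(- \frac{1}{188}\right) = \frac{23}{188} \approx 0.12234$)
$x = 0$ ($x = 0 \cdot 20 = 0$)
$B{\left(Q,c \right)} = -85$ ($B{\left(Q,c \right)} = 0 Q - 85 = 0 - 85 = -85$)
$- B{\left(s,-28 \right)} = \left(-1\right) \left(-85\right) = 85$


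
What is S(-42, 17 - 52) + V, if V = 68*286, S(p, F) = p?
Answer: 19406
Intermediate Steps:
V = 19448
S(-42, 17 - 52) + V = -42 + 19448 = 19406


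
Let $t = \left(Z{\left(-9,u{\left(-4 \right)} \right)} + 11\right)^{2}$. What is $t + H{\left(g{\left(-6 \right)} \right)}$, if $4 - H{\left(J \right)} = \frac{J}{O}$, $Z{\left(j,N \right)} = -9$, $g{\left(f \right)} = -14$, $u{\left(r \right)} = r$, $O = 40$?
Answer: $\frac{167}{20} \approx 8.35$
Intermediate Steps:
$H{\left(J \right)} = 4 - \frac{J}{40}$
$t = 4$ ($t = \left(-9 + 11\right)^{2} = 2^{2} = 4$)
$t + H{\left(g{\left(-6 \right)} \right)} = 4 + \left(4 - - \frac{7}{20}\right) = 4 + \left(4 + \frac{7}{20}\right) = 4 + \frac{87}{20} = \frac{167}{20}$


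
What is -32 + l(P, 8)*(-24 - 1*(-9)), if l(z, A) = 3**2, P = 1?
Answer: -167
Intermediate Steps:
l(z, A) = 9
-32 + l(P, 8)*(-24 - 1*(-9)) = -32 + 9*(-24 - 1*(-9)) = -32 + 9*(-24 + 9) = -32 + 9*(-15) = -32 - 135 = -167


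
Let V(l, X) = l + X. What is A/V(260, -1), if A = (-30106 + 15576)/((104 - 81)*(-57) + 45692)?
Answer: -14530/11494679 ≈ -0.0012641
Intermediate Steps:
V(l, X) = X + l
A = -14530/44381 (A = -14530/(23*(-57) + 45692) = -14530/(-1311 + 45692) = -14530/44381 ≈ -0.32739)
A/V(260, -1) = -14530/(44381*(-1 + 260)) = -14530/44381/259 = -14530/44381*1/259 = -14530/11494679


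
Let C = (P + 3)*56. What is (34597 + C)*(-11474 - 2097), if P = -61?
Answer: -425437279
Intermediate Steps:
C = -3248 (C = (-61 + 3)*56 = -58*56 = -3248)
(34597 + C)*(-11474 - 2097) = (34597 - 3248)*(-11474 - 2097) = 31349*(-13571) = -425437279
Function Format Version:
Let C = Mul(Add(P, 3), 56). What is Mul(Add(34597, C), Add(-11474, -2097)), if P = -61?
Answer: -425437279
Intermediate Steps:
C = -3248 (C = Mul(Add(-61, 3), 56) = Mul(-58, 56) = -3248)
Mul(Add(34597, C), Add(-11474, -2097)) = Mul(Add(34597, -3248), Add(-11474, -2097)) = Mul(31349, -13571) = -425437279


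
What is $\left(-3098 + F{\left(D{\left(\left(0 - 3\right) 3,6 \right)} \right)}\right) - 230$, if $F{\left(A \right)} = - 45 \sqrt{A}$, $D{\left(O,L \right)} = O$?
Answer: $-3328 - 135 i \approx -3328.0 - 135.0 i$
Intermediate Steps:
$\left(-3098 + F{\left(D{\left(\left(0 - 3\right) 3,6 \right)} \right)}\right) - 230 = \left(-3098 - 45 \sqrt{\left(0 - 3\right) 3}\right) - 230 = \left(-3098 - 45 \sqrt{\left(-3\right) 3}\right) - 230 = \left(-3098 - 45 \sqrt{-9}\right) - 230 = \left(-3098 - 45 \cdot 3 i\right) - 230 = \left(-3098 - 135 i\right) - 230 = -3328 - 135 i$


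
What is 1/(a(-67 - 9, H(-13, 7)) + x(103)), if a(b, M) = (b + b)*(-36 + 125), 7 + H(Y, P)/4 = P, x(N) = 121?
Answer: -1/13407 ≈ -7.4588e-5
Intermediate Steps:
H(Y, P) = -28 + 4*P
a(b, M) = 178*b (a(b, M) = (2*b)*89 = 178*b)
1/(a(-67 - 9, H(-13, 7)) + x(103)) = 1/(178*(-67 - 9) + 121) = 1/(178*(-76) + 121) = 1/(-13528 + 121) = 1/(-13407) = -1/13407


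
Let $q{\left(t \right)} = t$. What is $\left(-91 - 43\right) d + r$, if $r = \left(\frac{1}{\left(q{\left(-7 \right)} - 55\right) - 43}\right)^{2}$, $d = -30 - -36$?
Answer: $- \frac{8864099}{11025} \approx -804.0$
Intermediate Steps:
$d = 6$ ($d = -30 + 36 = 6$)
$r = \frac{1}{11025}$ ($r = \left(\frac{1}{\left(-7 - 55\right) - 43}\right)^{2} = \left(\frac{1}{-62 - 43}\right)^{2} = \left(\frac{1}{-105}\right)^{2} = \left(- \frac{1}{105}\right)^{2} = \frac{1}{11025} \approx 9.0703 \cdot 10^{-5}$)
$\left(-91 - 43\right) d + r = \left(-91 - 43\right) 6 + \frac{1}{11025} = \left(-134\right) 6 + \frac{1}{11025} = -804 + \frac{1}{11025} = - \frac{8864099}{11025}$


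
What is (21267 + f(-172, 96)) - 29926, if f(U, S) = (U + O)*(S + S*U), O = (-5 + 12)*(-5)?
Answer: 3389453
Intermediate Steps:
O = -35 (O = 7*(-5) = -35)
f(U, S) = (-35 + U)*(S + S*U) (f(U, S) = (U - 35)*(S + S*U) = (-35 + U)*(S + S*U))
(21267 + f(-172, 96)) - 29926 = (21267 + 96*(-35 + (-172)**2 - 34*(-172))) - 29926 = (21267 + 96*(-35 + 29584 + 5848)) - 29926 = (21267 + 96*35397) - 29926 = (21267 + 3398112) - 29926 = 3419379 - 29926 = 3389453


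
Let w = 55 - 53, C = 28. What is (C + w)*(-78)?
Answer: -2340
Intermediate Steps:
w = 2
(C + w)*(-78) = (28 + 2)*(-78) = 30*(-78) = -2340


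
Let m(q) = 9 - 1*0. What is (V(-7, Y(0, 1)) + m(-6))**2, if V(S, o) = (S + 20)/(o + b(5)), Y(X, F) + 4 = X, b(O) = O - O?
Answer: 529/16 ≈ 33.063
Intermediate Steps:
b(O) = 0
Y(X, F) = -4 + X
V(S, o) = (20 + S)/o (V(S, o) = (S + 20)/(o + 0) = (20 + S)/o)
m(q) = 9 (m(q) = 9 + 0 = 9)
(V(-7, Y(0, 1)) + m(-6))**2 = ((20 - 7)/(-4 + 0) + 9)**2 = (13/(-4) + 9)**2 = (-1/4*13 + 9)**2 = (-13/4 + 9)**2 = (23/4)**2 = 529/16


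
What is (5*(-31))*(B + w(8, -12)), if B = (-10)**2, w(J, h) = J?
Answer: -16740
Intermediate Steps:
B = 100
(5*(-31))*(B + w(8, -12)) = (5*(-31))*(100 + 8) = -155*108 = -16740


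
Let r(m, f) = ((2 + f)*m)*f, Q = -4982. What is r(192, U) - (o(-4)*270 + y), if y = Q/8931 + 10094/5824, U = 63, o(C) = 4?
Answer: 224392110817/285792 ≈ 7.8516e+5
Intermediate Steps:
r(m, f) = f*m*(2 + f) (r(m, f) = (m*(2 + f))*f = f*m*(2 + f))
y = 335903/285792 (y = -4982/8931 + 10094/5824 = -4982*1/8931 + 10094*(1/5824) = -4982/8931 + 721/416 = 335903/285792 ≈ 1.1753)
r(192, U) - (o(-4)*270 + y) = 63*192*(2 + 63) - (4*270 + 335903/285792) = 63*192*65 - (1080 + 335903/285792) = 786240 - 1*308991263/285792 = 786240 - 308991263/285792 = 224392110817/285792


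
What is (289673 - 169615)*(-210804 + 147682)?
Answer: -7578301076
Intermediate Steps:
(289673 - 169615)*(-210804 + 147682) = 120058*(-63122) = -7578301076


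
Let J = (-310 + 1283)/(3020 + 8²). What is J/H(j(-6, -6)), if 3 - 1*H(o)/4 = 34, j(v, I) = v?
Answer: -973/382416 ≈ -0.0025444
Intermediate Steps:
H(o) = -124 (H(o) = 12 - 4*34 = 12 - 136 = -124)
J = 973/3084 (J = 973/(3020 + 64) = 973/3084 ≈ 0.31550)
J/H(j(-6, -6)) = (973/3084)/(-124) = (973/3084)*(-1/124) = -973/382416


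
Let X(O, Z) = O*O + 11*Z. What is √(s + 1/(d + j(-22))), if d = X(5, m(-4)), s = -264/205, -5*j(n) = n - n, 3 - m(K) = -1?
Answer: I*√254765595/14145 ≈ 1.1284*I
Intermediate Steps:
m(K) = 4 (m(K) = 3 - 1*(-1) = 3 + 1 = 4)
j(n) = 0 (j(n) = -(n - n)/5 = -⅕*0 = 0)
s = -264/205 (s = -264*1/205 = -264/205 ≈ -1.2878)
X(O, Z) = O² + 11*Z
d = 69 (d = 5² + 11*4 = 25 + 44 = 69)
√(s + 1/(d + j(-22))) = √(-264/205 + 1/(69 + 0)) = √(-264/205 + 1/69) = √(-18011/14145) = I*√254765595/14145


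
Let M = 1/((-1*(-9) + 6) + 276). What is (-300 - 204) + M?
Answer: -146663/291 ≈ -504.00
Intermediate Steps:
M = 1/291 (M = 1/((9 + 6) + 276) = 1/(15 + 276) = 1/291 ≈ 0.0034364)
(-300 - 204) + M = (-300 - 204) + 1/291 = -504 + 1/291 = -146663/291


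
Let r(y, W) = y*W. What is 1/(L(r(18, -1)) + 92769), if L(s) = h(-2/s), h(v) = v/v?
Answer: 1/92770 ≈ 1.0779e-5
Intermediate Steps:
r(y, W) = W*y
h(v) = 1
L(s) = 1
1/(L(r(18, -1)) + 92769) = 1/(1 + 92769) = 1/92770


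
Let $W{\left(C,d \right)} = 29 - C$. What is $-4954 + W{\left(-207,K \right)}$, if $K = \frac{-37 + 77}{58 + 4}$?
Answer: $-4718$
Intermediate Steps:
$K = \frac{20}{31}$ ($K = \frac{40}{62} = 40 \cdot \frac{1}{62} = \frac{20}{31} \approx 0.64516$)
$-4954 + W{\left(-207,K \right)} = -4954 + \left(29 - -207\right) = -4954 + \left(29 + 207\right) = -4954 + 236 = -4718$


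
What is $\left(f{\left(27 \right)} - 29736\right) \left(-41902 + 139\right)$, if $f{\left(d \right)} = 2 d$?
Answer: $1239609366$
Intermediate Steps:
$\left(f{\left(27 \right)} - 29736\right) \left(-41902 + 139\right) = \left(2 \cdot 27 - 29736\right) \left(-41902 + 139\right) = \left(54 - 29736\right) \left(-41763\right) = \left(-29682\right) \left(-41763\right) = 1239609366$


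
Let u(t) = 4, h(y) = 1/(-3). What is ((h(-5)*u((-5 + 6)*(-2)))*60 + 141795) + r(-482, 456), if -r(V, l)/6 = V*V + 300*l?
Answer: -2073029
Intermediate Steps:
h(y) = -⅓
r(V, l) = -1800*l - 6*V² (r(V, l) = -6*(V*V + 300*l) = -6*(V² + 300*l) = -1800*l - 6*V²)
((h(-5)*u((-5 + 6)*(-2)))*60 + 141795) + r(-482, 456) = (-⅓*4*60 + 141795) + (-1800*456 - 6*(-482)²) = (-4/3*60 + 141795) + (-820800 - 6*232324) = (-80 + 141795) + (-820800 - 1393944) = 141715 - 2214744 = -2073029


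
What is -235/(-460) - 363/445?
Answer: -12481/40940 ≈ -0.30486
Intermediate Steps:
-235/(-460) - 363/445 = -235*(-1/460) - 363*1/445 = 47/92 - 363/445 = -12481/40940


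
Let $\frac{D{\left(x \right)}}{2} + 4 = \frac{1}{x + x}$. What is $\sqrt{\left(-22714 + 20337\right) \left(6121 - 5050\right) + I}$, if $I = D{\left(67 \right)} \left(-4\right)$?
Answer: $\frac{i \sqrt{11427804683}}{67} \approx 1595.5 i$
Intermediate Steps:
$D{\left(x \right)} = -8 + \frac{1}{x}$ ($D{\left(x \right)} = -8 + \frac{2}{x + x} = -8 + \frac{2}{2 x} = -8 + 2 \frac{1}{2 x} = -8 + \frac{1}{x}$)
$I = \frac{2140}{67}$ ($I = \left(-8 + \frac{1}{67}\right) \left(-4\right) = \left(- \frac{535}{67}\right) \left(-4\right) = \frac{2140}{67} \approx 31.94$)
$\sqrt{\left(-22714 + 20337\right) \left(6121 - 5050\right) + I} = \sqrt{\left(-22714 + 20337\right) \left(6121 - 5050\right) + \frac{2140}{67}} = \sqrt{\left(-2377\right) 1071 + \frac{2140}{67}} = \sqrt{-2545767 + \frac{2140}{67}} = \sqrt{- \frac{170564249}{67}} = \frac{i \sqrt{11427804683}}{67}$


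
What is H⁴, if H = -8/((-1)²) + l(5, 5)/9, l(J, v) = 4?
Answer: 21381376/6561 ≈ 3258.9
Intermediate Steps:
H = -68/9 (H = -8/((-1)²) + 4/9 = -8/1 + 4*(⅑) = -8*1 + 4/9 = -8 + 4/9 = -68/9 ≈ -7.5556)
H⁴ = (-68/9)⁴ = 21381376/6561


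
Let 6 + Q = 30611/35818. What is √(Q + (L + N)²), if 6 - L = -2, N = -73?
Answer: √5413774398954/35818 ≈ 64.960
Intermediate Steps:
L = 8 (L = 6 - 1*(-2) = 6 + 2 = 8)
Q = -184297/35818 (Q = -6 + 30611/35818 = -184297/35818 ≈ -5.1454)
√(Q + (L + N)²) = √(-184297/35818 + (8 - 73)²) = √(-184297/35818 + (-65)²) = √(-184297/35818 + 4225) = √(151146753/35818) = √5413774398954/35818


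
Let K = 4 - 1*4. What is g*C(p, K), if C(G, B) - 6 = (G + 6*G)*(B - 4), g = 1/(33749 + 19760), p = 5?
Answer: -134/53509 ≈ -0.0025043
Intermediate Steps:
K = 0 (K = 4 - 4 = 0)
g = 1/53509 ≈ 1.8688e-5
C(G, B) = 6 + 7*G*(-4 + B) (C(G, B) = 6 + (G + 6*G)*(B - 4) = 6 + (7*G)*(-4 + B) = 6 + 7*G*(-4 + B))
g*C(p, K) = (6 - 28*5 + 7*0*5)/53509 = (6 - 140 + 0)/53509 = (1/53509)*(-134) = -134/53509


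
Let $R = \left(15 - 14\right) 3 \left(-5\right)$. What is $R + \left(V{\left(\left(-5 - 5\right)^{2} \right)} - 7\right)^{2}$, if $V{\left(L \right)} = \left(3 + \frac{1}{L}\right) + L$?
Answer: $\frac{92029201}{10000} \approx 9202.9$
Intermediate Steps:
$V{\left(L \right)} = 3 + L + \frac{1}{L}$
$R = -15$ ($R = 1 \left(-15\right) = -15$)
$R + \left(V{\left(\left(-5 - 5\right)^{2} \right)} - 7\right)^{2} = -15 + \left(\left(3 + \left(-5 - 5\right)^{2} + \frac{1}{\left(-5 - 5\right)^{2}}\right) - 7\right)^{2} = -15 + \left(\left(3 + \left(-10\right)^{2} + \frac{1}{\left(-10\right)^{2}}\right) - 7\right)^{2} = -15 + \left(\left(3 + 100 + \frac{1}{100}\right) - 7\right)^{2} = -15 + \left(\frac{10301}{100} - 7\right)^{2} = -15 + \left(\frac{9601}{100}\right)^{2} = -15 + \frac{92179201}{10000} = \frac{92029201}{10000}$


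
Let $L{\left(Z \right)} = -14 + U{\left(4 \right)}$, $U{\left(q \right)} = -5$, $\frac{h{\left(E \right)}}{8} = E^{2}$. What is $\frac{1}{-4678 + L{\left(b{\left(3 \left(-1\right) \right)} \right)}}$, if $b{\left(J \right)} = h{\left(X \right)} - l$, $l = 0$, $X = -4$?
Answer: $- \frac{1}{4697} \approx -0.0002129$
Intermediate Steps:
$h{\left(E \right)} = 8 E^{2}$
$b{\left(J \right)} = 128$ ($b{\left(J \right)} = 8 \left(-4\right)^{2} - 0 = 8 \cdot 16 + 0 = 128 + 0 = 128$)
$L{\left(Z \right)} = -19$ ($L{\left(Z \right)} = -14 - 5 = -19$)
$\frac{1}{-4678 + L{\left(b{\left(3 \left(-1\right) \right)} \right)}} = \frac{1}{-4678 - 19} = \frac{1}{-4697} = - \frac{1}{4697}$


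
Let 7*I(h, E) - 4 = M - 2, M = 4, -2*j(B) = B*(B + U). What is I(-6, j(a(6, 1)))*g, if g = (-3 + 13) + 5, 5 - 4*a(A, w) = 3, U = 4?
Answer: 90/7 ≈ 12.857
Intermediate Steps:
a(A, w) = ½ (a(A, w) = 5/4 - ¼*3 = 5/4 - ¾ = ½)
j(B) = -B*(4 + B)/2 (j(B) = -B*(B + 4)/2 = -B*(4 + B)/2)
g = 15 (g = 10 + 5 = 15)
I(h, E) = 6/7 (I(h, E) = 4/7 + (4 - 2)/7 = 4/7 + (⅐)*2 = 4/7 + 2/7 = 6/7)
I(-6, j(a(6, 1)))*g = (6/7)*15 = 90/7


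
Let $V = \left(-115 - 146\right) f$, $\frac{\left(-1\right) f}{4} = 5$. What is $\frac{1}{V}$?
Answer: $\frac{1}{5220} \approx 0.00019157$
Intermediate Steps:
$f = -20$ ($f = \left(-4\right) 5 = -20$)
$V = 5220$ ($V = \left(-115 - 146\right) \left(-20\right) = \left(-261\right) \left(-20\right) = 5220$)
$\frac{1}{V} = \frac{1}{5220}$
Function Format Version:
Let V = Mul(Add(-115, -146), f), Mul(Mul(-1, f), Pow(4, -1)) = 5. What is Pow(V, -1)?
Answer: Rational(1, 5220) ≈ 0.00019157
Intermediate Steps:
f = -20 (f = Mul(-4, 5) = -20)
V = 5220 (V = Mul(Add(-115, -146), -20) = Mul(-261, -20) = 5220)
Pow(V, -1) = Pow(5220, -1) = Rational(1, 5220)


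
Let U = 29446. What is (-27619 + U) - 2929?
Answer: -1102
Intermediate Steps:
(-27619 + U) - 2929 = (-27619 + 29446) - 2929 = 1827 - 2929 = -1102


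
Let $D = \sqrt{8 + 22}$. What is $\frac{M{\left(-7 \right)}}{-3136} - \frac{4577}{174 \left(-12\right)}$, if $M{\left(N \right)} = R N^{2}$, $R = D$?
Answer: $\frac{4577}{2088} - \frac{\sqrt{30}}{64} \approx 2.1065$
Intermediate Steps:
$D = \sqrt{30} \approx 5.4772$
$R = \sqrt{30} \approx 5.4772$
$M{\left(N \right)} = \sqrt{30} N^{2}$
$\frac{M{\left(-7 \right)}}{-3136} - \frac{4577}{174 \left(-12\right)} = \frac{\sqrt{30} \left(-7\right)^{2}}{-3136} - \frac{4577}{174 \left(-12\right)} = \sqrt{30} \cdot 49 \left(- \frac{1}{3136}\right) - \frac{4577}{-2088} = 49 \sqrt{30} \left(- \frac{1}{3136}\right) - - \frac{4577}{2088} = - \frac{\sqrt{30}}{64} + \frac{4577}{2088} = \frac{4577}{2088} - \frac{\sqrt{30}}{64}$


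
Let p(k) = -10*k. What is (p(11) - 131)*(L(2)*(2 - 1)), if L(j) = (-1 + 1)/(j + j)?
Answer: 0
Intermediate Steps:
L(j) = 0 (L(j) = 0/((2*j)) = 0*(1/(2*j)) = 0)
(p(11) - 131)*(L(2)*(2 - 1)) = (-10*11 - 131)*(0*(2 - 1)) = (-110 - 131)*(0*1) = -241*0 = 0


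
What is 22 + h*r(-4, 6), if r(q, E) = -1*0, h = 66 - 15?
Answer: 22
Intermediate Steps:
h = 51
r(q, E) = 0
22 + h*r(-4, 6) = 22 + 51*0 = 22 + 0 = 22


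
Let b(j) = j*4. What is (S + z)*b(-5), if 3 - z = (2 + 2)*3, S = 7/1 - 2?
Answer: 80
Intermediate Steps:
S = 5 (S = 7*1 - 2 = 7 - 2 = 5)
b(j) = 4*j
z = -9 (z = 3 - (2 + 2)*3 = 3 - 4*3 = 3 - 1*12 = 3 - 12 = -9)
(S + z)*b(-5) = (5 - 9)*(4*(-5)) = -4*(-20) = 80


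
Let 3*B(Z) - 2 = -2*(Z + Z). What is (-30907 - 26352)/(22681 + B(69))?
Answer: -171777/67769 ≈ -2.5347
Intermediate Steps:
B(Z) = ⅔ - 4*Z/3 (B(Z) = ⅔ + (-2*(Z + Z))/3 = ⅔ + (-4*Z)/3 = ⅔ - 4*Z/3)
(-30907 - 26352)/(22681 + B(69)) = (-30907 - 26352)/(22681 + (⅔ - 4/3*69)) = -57259/(22681 + (⅔ - 92)) = -57259/(22681 - 274/3) = -57259/67769/3 = -57259*3/67769 = -171777/67769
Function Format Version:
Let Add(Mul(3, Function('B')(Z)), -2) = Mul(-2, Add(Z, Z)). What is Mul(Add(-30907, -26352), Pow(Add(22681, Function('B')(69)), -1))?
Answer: Rational(-171777, 67769) ≈ -2.5347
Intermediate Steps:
Function('B')(Z) = Add(Rational(2, 3), Mul(Rational(-4, 3), Z)) (Function('B')(Z) = Add(Rational(2, 3), Mul(Rational(1, 3), Mul(-2, Add(Z, Z)))) = Add(Rational(2, 3), Mul(Rational(1, 3), Mul(-2, Mul(2, Z)))) = Add(Rational(2, 3), Mul(Rational(1, 3), Mul(-4, Z))) = Add(Rational(2, 3), Mul(Rational(-4, 3), Z)))
Mul(Add(-30907, -26352), Pow(Add(22681, Function('B')(69)), -1)) = Mul(Add(-30907, -26352), Pow(Add(22681, Add(Rational(2, 3), Mul(Rational(-4, 3), 69))), -1)) = Mul(-57259, Pow(Add(22681, Add(Rational(2, 3), -92)), -1)) = Mul(-57259, Pow(Add(22681, Rational(-274, 3)), -1)) = Mul(-57259, Pow(Rational(67769, 3), -1)) = Mul(-57259, Rational(3, 67769)) = Rational(-171777, 67769)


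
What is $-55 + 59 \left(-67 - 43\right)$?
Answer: $-6545$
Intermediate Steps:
$-55 + 59 \left(-67 - 43\right) = -55 + 59 \left(-110\right) = -55 - 6490 = -6545$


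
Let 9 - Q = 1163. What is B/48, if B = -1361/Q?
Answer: 1361/55392 ≈ 0.024570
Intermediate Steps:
Q = -1154 (Q = 9 - 1*1163 = 9 - 1163 = -1154)
B = 1361/1154 (B = -1361/(-1154) = -1361*(-1/1154) = 1361/1154 ≈ 1.1794)
B/48 = (1361/1154)/48 = (1361/1154)*(1/48) = 1361/55392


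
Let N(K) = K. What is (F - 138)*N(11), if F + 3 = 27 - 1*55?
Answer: -1859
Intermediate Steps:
F = -31 (F = -3 + (27 - 1*55) = -3 + (27 - 55) = -3 - 28 = -31)
(F - 138)*N(11) = (-31 - 138)*11 = -169*11 = -1859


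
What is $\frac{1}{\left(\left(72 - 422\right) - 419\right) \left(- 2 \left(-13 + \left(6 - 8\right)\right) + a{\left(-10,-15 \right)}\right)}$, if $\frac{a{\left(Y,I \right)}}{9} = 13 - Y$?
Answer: $- \frac{1}{182253} \approx -5.4869 \cdot 10^{-6}$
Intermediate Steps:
$a{\left(Y,I \right)} = 117 - 9 Y$ ($a{\left(Y,I \right)} = 9 \left(13 - Y\right) = 117 - 9 Y$)
$\frac{1}{\left(\left(72 - 422\right) - 419\right) \left(- 2 \left(-13 + \left(6 - 8\right)\right) + a{\left(-10,-15 \right)}\right)} = \frac{1}{\left(\left(72 - 422\right) - 419\right) \left(- 2 \left(-13 + \left(6 - 8\right)\right) + \left(117 - -90\right)\right)} = \frac{1}{\left(-350 - 419\right) \left(- 2 \left(-13 + \left(6 - 8\right)\right) + \left(117 + 90\right)\right)} = \frac{1}{\left(-769\right) \left(- 2 \left(-13 - 2\right) + 207\right)} = \frac{1}{\left(-769\right) \left(\left(-2\right) \left(-15\right) + 207\right)} = \frac{1}{\left(-769\right) \left(30 + 207\right)} = \frac{1}{\left(-769\right) 237} = \frac{1}{-182253} = - \frac{1}{182253}$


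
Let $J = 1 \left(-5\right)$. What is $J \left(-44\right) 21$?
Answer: $4620$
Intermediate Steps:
$J = -5$
$J \left(-44\right) 21 = \left(-5\right) \left(-44\right) 21 = 220 \cdot 21 = 4620$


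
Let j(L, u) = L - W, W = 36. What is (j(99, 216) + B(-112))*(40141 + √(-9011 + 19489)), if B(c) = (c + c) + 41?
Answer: -4816920 - 1560*√62 ≈ -4.8292e+6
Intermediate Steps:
B(c) = 41 + 2*c (B(c) = 2*c + 41 = 41 + 2*c)
j(L, u) = -36 + L (j(L, u) = L - 1*36 = L - 36 = -36 + L)
(j(99, 216) + B(-112))*(40141 + √(-9011 + 19489)) = ((-36 + 99) + (41 + 2*(-112)))*(40141 + √(-9011 + 19489)) = (63 + (41 - 224))*(40141 + √10478) = (63 - 183)*(40141 + 13*√62) = -120*(40141 + 13*√62) = -4816920 - 1560*√62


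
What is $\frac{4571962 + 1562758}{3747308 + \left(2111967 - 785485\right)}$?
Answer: $\frac{613472}{507379} \approx 1.2091$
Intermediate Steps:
$\frac{4571962 + 1562758}{3747308 + \left(2111967 - 785485\right)} = \frac{6134720}{3747308 + \left(2111967 - 785485\right)} = \frac{6134720}{3747308 + 1326482} = \frac{6134720}{5073790} = 6134720 \cdot \frac{1}{5073790} = \frac{613472}{507379}$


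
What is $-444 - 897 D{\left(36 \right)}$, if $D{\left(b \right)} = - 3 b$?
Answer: $96432$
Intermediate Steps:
$-444 - 897 D{\left(36 \right)} = -444 - 897 \left(\left(-3\right) 36\right) = -444 - -96876 = -444 + 96876 = 96432$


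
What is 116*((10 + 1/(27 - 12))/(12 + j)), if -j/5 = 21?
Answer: -17516/1395 ≈ -12.556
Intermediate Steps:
j = -105 (j = -5*21 = -105)
116*((10 + 1/(27 - 12))/(12 + j)) = 116*((10 + 1/(27 - 12))/(12 - 105)) = 116*((10 + 1/15)/(-93)) = 116*((10 + 1/15)*(-1/93)) = 116*((151/15)*(-1/93)) = 116*(-151/1395) = -17516/1395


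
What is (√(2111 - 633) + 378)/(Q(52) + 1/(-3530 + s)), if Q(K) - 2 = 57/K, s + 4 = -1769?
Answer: 11581752/94859 + 275756*√1478/853731 ≈ 134.51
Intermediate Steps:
s = -1773 (s = -4 - 1769 = -1773)
Q(K) = 2 + 57/K
(√(2111 - 633) + 378)/(Q(52) + 1/(-3530 + s)) = (√(2111 - 633) + 378)/((2 + 57/52) + 1/(-3530 - 1773)) = (√1478 + 378)/((2 + 57*(1/52)) + 1/(-5303)) = (378 + √1478)/((2 + 57/52) - 1/5303) = (378 + √1478)/(161/52 - 1/5303) = (378 + √1478)/(853731/275756) = (378 + √1478)*(275756/853731) = 11581752/94859 + 275756*√1478/853731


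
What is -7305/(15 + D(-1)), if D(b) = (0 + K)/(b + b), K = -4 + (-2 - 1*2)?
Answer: -7305/19 ≈ -384.47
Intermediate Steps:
K = -8 (K = -4 + (-2 - 2) = -4 - 4 = -8)
D(b) = -4/b (D(b) = (0 - 8)/(b + b) = -8*1/(2*b) = -4/b)
-7305/(15 + D(-1)) = -7305/(15 - 4/(-1)) = -7305/(15 - 4*(-1)) = -7305/(15 + 4) = -7305/19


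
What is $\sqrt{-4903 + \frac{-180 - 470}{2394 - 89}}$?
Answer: $\frac{3 i \sqrt{115783377}}{461} \approx 70.023 i$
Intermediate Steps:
$\sqrt{-4903 + \frac{-180 - 470}{2394 - 89}} = \sqrt{-4903 - \frac{650}{2305}} = \sqrt{-4903 - \frac{130}{461}} = \sqrt{- \frac{2260413}{461}} = \frac{3 i \sqrt{115783377}}{461}$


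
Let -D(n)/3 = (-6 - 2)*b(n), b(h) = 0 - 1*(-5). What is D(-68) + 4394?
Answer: 4514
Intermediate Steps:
b(h) = 5 (b(h) = 0 + 5 = 5)
D(n) = 120 (D(n) = -3*(-6 - 2)*5 = -(-24)*5 = -3*(-40) = 120)
D(-68) + 4394 = 120 + 4394 = 4514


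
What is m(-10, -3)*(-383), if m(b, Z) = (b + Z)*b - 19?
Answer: -42513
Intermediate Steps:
m(b, Z) = -19 + b*(Z + b) (m(b, Z) = (Z + b)*b - 19 = b*(Z + b) - 19 = -19 + b*(Z + b))
m(-10, -3)*(-383) = (-19 + (-10)² - 3*(-10))*(-383) = (-19 + 100 + 30)*(-383) = 111*(-383) = -42513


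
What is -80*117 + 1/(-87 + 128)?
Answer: -383759/41 ≈ -9360.0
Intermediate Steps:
-80*117 + 1/(-87 + 128) = -9360 + 1/41 = -383759/41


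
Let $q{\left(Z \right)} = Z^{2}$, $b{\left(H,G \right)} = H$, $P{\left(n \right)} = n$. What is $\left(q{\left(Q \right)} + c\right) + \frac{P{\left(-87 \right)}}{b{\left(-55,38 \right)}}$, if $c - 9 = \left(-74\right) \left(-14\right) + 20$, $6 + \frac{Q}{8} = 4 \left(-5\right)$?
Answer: $\frac{2438182}{55} \approx 44331.0$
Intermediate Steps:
$Q = -208$ ($Q = -48 + 8 \cdot 4 \left(-5\right) = -48 + 8 \left(-20\right) = -48 - 160 = -208$)
$c = 1065$ ($c = 9 + \left(\left(-74\right) \left(-14\right) + 20\right) = 9 + \left(1036 + 20\right) = 9 + 1056 = 1065$)
$\left(q{\left(Q \right)} + c\right) + \frac{P{\left(-87 \right)}}{b{\left(-55,38 \right)}} = \left(\left(-208\right)^{2} + 1065\right) - \frac{87}{-55} = \left(43264 + 1065\right) - - \frac{87}{55} = 44329 + \frac{87}{55} = \frac{2438182}{55}$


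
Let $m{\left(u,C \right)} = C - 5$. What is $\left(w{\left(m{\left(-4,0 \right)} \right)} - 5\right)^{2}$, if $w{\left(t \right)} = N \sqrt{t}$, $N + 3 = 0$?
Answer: $-20 + 30 i \sqrt{5} \approx -20.0 + 67.082 i$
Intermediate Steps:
$N = -3$ ($N = -3 + 0 = -3$)
$m{\left(u,C \right)} = -5 + C$ ($m{\left(u,C \right)} = C - 5 = -5 + C$)
$w{\left(t \right)} = - 3 \sqrt{t}$
$\left(w{\left(m{\left(-4,0 \right)} \right)} - 5\right)^{2} = \left(- 3 \sqrt{-5 + 0} - 5\right)^{2} = \left(- 3 \sqrt{-5} - 5\right)^{2} = \left(- 3 i \sqrt{5} - 5\right)^{2} = \left(-5 - 3 i \sqrt{5}\right)^{2}$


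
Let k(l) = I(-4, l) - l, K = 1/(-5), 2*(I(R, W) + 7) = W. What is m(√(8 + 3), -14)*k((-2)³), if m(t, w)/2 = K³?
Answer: 6/125 ≈ 0.048000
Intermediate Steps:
I(R, W) = -7 + W/2
K = -⅕ ≈ -0.20000
k(l) = -7 - l/2 (k(l) = (-7 + l/2) - l = -7 - l/2)
m(t, w) = -2/125 (m(t, w) = 2*(-⅕)³ = 2*(-1/125) = -2/125)
m(√(8 + 3), -14)*k((-2)³) = -2*(-7 - ½*(-2)³)/125 = -2*(-7 - ½*(-8))/125 = -2*(-7 + 4)/125 = -2/125*(-3) = 6/125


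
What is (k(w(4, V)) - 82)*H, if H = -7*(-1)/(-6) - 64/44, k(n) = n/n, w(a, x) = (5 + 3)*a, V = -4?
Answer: 4671/22 ≈ 212.32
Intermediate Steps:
w(a, x) = 8*a
k(n) = 1
H = -173/66 (H = 7*(-⅙) - 64*1/44 = -7/6 - 16/11 = -173/66 ≈ -2.6212)
(k(w(4, V)) - 82)*H = (1 - 82)*(-173/66) = -81*(-173/66) = 4671/22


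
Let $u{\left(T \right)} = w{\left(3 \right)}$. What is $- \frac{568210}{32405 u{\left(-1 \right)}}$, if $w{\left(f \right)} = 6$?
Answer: $- \frac{56821}{19443} \approx -2.9224$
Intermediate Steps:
$u{\left(T \right)} = 6$
$- \frac{568210}{32405 u{\left(-1 \right)}} = - \frac{568210}{32405 \cdot 6} = - \frac{568210}{194430} = \left(-568210\right) \frac{1}{194430} = - \frac{56821}{19443}$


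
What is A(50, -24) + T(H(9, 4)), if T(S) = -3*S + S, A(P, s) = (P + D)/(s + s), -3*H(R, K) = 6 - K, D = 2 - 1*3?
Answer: 5/16 ≈ 0.31250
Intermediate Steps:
D = -1 (D = 2 - 3 = -1)
H(R, K) = -2 + K/3 (H(R, K) = -(6 - K)/3 = -2 + K/3)
A(P, s) = (-1 + P)/(2*s) (A(P, s) = (P - 1)/(s + s) = (-1 + P)/((2*s)) = (-1 + P)*(1/(2*s)) = (-1 + P)/(2*s))
T(S) = -2*S
A(50, -24) + T(H(9, 4)) = (½)*(-1 + 50)/(-24) - 2*(-2 + (⅓)*4) = (½)*(-1/24)*49 - 2*(-2 + 4/3) = -49/48 - 2*(-⅔) = -49/48 + 4/3 = 5/16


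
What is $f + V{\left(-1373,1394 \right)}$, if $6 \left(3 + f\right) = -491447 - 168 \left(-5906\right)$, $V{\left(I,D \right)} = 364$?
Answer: $\frac{502927}{6} \approx 83821.0$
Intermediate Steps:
$f = \frac{500743}{6}$ ($f = -3 + \frac{-491447 - 168 \left(-5906\right)}{6} = -3 + \frac{-491447 - -992208}{6} = -3 + \frac{-491447 + 992208}{6} = -3 + \frac{1}{6} \cdot 500761 = -3 + \frac{500761}{6} = \frac{500743}{6} \approx 83457.0$)
$f + V{\left(-1373,1394 \right)} = \frac{500743}{6} + 364 = \frac{502927}{6}$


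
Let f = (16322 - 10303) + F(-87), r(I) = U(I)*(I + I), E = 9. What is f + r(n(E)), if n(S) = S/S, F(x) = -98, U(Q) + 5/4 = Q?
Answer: 11841/2 ≈ 5920.5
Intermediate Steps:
U(Q) = -5/4 + Q
n(S) = 1
r(I) = 2*I*(-5/4 + I) (r(I) = (-5/4 + I)*(I + I) = (-5/4 + I)*(2*I) = 2*I*(-5/4 + I))
f = 5921 (f = (16322 - 10303) - 98 = 6019 - 98 = 5921)
f + r(n(E)) = 5921 + (½)*1*(-5 + 4*1) = 5921 + (½)*1*(-5 + 4) = 5921 + (½)*1*(-1) = 5921 - ½ = 11841/2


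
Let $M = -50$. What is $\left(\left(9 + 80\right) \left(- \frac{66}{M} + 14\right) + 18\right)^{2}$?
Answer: $\frac{1192804369}{625} \approx 1.9085 \cdot 10^{6}$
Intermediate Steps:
$\left(\left(9 + 80\right) \left(- \frac{66}{M} + 14\right) + 18\right)^{2} = \left(\left(9 + 80\right) \left(- \frac{66}{-50} + 14\right) + 18\right)^{2} = \left(89 \left(\left(-66\right) \left(- \frac{1}{50}\right) + 14\right) + 18\right)^{2} = \left(89 \left(\frac{33}{25} + 14\right) + 18\right)^{2} = \left(89 \cdot \frac{383}{25} + 18\right)^{2} = \left(\frac{34087}{25} + 18\right)^{2} = \left(\frac{34537}{25}\right)^{2} = \frac{1192804369}{625}$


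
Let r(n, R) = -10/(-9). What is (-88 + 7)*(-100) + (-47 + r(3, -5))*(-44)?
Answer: 91072/9 ≈ 10119.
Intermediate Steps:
r(n, R) = 10/9 (r(n, R) = -10*(-1/9) = 10/9)
(-88 + 7)*(-100) + (-47 + r(3, -5))*(-44) = (-88 + 7)*(-100) + (-47 + 10/9)*(-44) = -81*(-100) - 413/9*(-44) = 8100 + 18172/9 = 91072/9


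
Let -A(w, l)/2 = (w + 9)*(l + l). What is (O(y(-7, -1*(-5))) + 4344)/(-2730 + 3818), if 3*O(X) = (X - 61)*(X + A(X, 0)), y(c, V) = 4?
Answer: 1067/272 ≈ 3.9228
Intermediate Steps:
A(w, l) = -4*l*(9 + w) (A(w, l) = -2*(w + 9)*(l + l) = -2*(9 + w)*2*l = -4*l*(9 + w))
O(X) = X*(-61 + X)/3 (O(X) = ((X - 61)*(X - 4*0*(9 + X)))/3 = ((-61 + X)*(X + 0))/3 = ((-61 + X)*X)/3 = (X*(-61 + X))/3 = X*(-61 + X)/3)
(O(y(-7, -1*(-5))) + 4344)/(-2730 + 3818) = ((1/3)*4*(-61 + 4) + 4344)/(-2730 + 3818) = ((1/3)*4*(-57) + 4344)/1088 = (-76 + 4344)*(1/1088) = 4268*(1/1088) = 1067/272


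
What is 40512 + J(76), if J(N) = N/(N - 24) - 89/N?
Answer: 40026143/988 ≈ 40512.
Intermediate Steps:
J(N) = -89/N + N/(-24 + N) (J(N) = N/(-24 + N) - 89/N = -89/N + N/(-24 + N))
40512 + J(76) = 40512 + (2136 + 76² - 89*76)/(76*(-24 + 76)) = 40512 + (1/76)*(2136 + 5776 - 6764)/52 = 40512 + (1/76)*(1/52)*1148 = 40512 + 287/988 = 40026143/988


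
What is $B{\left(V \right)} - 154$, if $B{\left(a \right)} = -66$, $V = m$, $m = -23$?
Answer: $-220$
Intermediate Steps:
$V = -23$
$B{\left(V \right)} - 154 = -66 - 154 = -220$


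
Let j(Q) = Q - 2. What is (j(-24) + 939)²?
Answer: 833569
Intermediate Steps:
j(Q) = -2 + Q
(j(-24) + 939)² = ((-2 - 24) + 939)² = (-26 + 939)² = 913² = 833569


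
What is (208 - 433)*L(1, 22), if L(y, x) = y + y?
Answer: -450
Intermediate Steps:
L(y, x) = 2*y
(208 - 433)*L(1, 22) = (208 - 433)*(2*1) = -225*2 = -450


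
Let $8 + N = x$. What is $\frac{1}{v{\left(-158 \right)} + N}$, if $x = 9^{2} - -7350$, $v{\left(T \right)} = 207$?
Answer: $\frac{1}{7630} \approx 0.00013106$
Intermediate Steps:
$x = 7431$ ($x = 81 + 7350 = 7431$)
$N = 7423$ ($N = -8 + 7431 = 7423$)
$\frac{1}{v{\left(-158 \right)} + N} = \frac{1}{207 + 7423} = \frac{1}{7630}$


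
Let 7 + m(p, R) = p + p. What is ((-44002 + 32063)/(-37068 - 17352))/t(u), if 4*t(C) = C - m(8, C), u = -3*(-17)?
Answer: 11939/571410 ≈ 0.020894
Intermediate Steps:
u = 51
m(p, R) = -7 + 2*p (m(p, R) = -7 + (p + p) = -7 + 2*p)
t(C) = -9/4 + C/4 (t(C) = (C - (-7 + 2*8))/4 = (C - (-7 + 16))/4 = (C - 1*9)/4 = (C - 9)/4 = (-9 + C)/4 = -9/4 + C/4)
((-44002 + 32063)/(-37068 - 17352))/t(u) = ((-44002 + 32063)/(-37068 - 17352))/(-9/4 + (1/4)*51) = (-11939/(-54420))/(-9/4 + 51/4) = (-11939*(-1/54420))/(21/2) = (11939/54420)*(2/21) = 11939/571410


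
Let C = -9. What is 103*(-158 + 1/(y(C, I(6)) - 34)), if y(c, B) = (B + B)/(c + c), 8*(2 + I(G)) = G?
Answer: -19841714/1219 ≈ -16277.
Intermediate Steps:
I(G) = -2 + G/8
y(c, B) = B/c (y(c, B) = (2*B)/((2*c)) = (2*B)*(1/(2*c)) = B/c)
103*(-158 + 1/(y(C, I(6)) - 34)) = 103*(-158 + 1/((-2 + (1/8)*6)/(-9) - 34)) = 103*(-158 + 1/((-2 + 3/4)*(-1/9) - 34)) = 103*(-158 + 1/(-5/4*(-1/9) - 34)) = 103*(-158 + 1/(5/36 - 34)) = 103*(-158 + 1/(-1219/36)) = 103*(-158 - 36/1219) = 103*(-192638/1219) = -19841714/1219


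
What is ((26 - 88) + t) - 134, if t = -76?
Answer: -272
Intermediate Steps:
((26 - 88) + t) - 134 = ((26 - 88) - 76) - 134 = (-62 - 76) - 134 = -138 - 134 = -272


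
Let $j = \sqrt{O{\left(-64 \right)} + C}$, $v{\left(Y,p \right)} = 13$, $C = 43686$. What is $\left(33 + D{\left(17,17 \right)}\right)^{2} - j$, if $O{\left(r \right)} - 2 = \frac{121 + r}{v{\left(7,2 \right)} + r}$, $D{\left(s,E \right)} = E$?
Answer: $2500 - \frac{\sqrt{12625509}}{17} \approx 2291.0$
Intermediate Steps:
$O{\left(r \right)} = 2 + \frac{121 + r}{13 + r}$
$j = \frac{\sqrt{12625509}}{17}$ ($j = \sqrt{\frac{3 \left(49 - 64\right)}{13 - 64} + 43686} = \sqrt{3 \frac{1}{-51} \left(-15\right) + 43686} = \sqrt{3 \left(- \frac{1}{51}\right) \left(-15\right) + 43686} = \sqrt{\frac{15}{17} + 43686} = \sqrt{\frac{742677}{17}} = \frac{\sqrt{12625509}}{17} \approx 209.01$)
$\left(33 + D{\left(17,17 \right)}\right)^{2} - j = \left(33 + 17\right)^{2} - \frac{\sqrt{12625509}}{17} = 50^{2} - \frac{\sqrt{12625509}}{17} = 2500 - \frac{\sqrt{12625509}}{17}$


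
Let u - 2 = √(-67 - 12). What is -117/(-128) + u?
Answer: 373/128 + I*√79 ≈ 2.9141 + 8.8882*I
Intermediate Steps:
u = 2 + I*√79 (u = 2 + √(-67 - 12) = 2 + √(-79) = 2 + I*√79 ≈ 2.0 + 8.8882*I)
-117/(-128) + u = -117/(-128) + (2 + I*√79) = -117*(-1/128) + (2 + I*√79) = 117/128 + (2 + I*√79) = 373/128 + I*√79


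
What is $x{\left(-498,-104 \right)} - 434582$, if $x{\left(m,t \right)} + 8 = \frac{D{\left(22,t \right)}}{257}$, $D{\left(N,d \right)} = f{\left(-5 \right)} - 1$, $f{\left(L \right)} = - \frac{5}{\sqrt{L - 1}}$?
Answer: $- \frac{111689631}{257} + \frac{5 i \sqrt{6}}{1542} \approx -4.3459 \cdot 10^{5} + 0.0079426 i$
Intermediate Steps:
$f{\left(L \right)} = - \frac{5}{\sqrt{-1 + L}}$
$D{\left(N,d \right)} = -1 + \frac{5 i \sqrt{6}}{6}$ ($D{\left(N,d \right)} = - \frac{5}{\sqrt{-1 - 5}} - 1 = - \frac{5}{i \sqrt{6}} - 1 = - 5 \left(- \frac{i \sqrt{6}}{6}\right) - 1 = \frac{5 i \sqrt{6}}{6} - 1 = -1 + \frac{5 i \sqrt{6}}{6}$)
$x{\left(m,t \right)} = - \frac{2057}{257} + \frac{5 i \sqrt{6}}{1542}$ ($x{\left(m,t \right)} = -8 + \frac{-1 + \frac{5 i \sqrt{6}}{6}}{257} = -8 + \left(-1 + \frac{5 i \sqrt{6}}{6}\right) \frac{1}{257} = -8 - \left(\frac{1}{257} - \frac{5 i \sqrt{6}}{1542}\right) = - \frac{2057}{257} + \frac{5 i \sqrt{6}}{1542}$)
$x{\left(-498,-104 \right)} - 434582 = \left(- \frac{2057}{257} + \frac{5 i \sqrt{6}}{1542}\right) - 434582 = - \frac{111689631}{257} + \frac{5 i \sqrt{6}}{1542}$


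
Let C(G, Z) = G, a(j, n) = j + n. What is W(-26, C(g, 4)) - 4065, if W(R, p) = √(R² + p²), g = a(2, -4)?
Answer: -4065 + 2*√170 ≈ -4038.9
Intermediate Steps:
g = -2 (g = 2 - 4 = -2)
W(-26, C(g, 4)) - 4065 = √((-26)² + (-2)²) - 4065 = √(676 + 4) - 4065 = √680 - 4065 = 2*√170 - 4065 = -4065 + 2*√170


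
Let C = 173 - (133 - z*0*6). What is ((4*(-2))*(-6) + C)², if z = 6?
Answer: 7744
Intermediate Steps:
C = 40 (C = 173 - (133 - 6*0*6) = 173 - (133 - 0*6) = 173 - (133 - 1*0) = 173 - (133 + 0) = 173 - 1*133 = 173 - 133 = 40)
((4*(-2))*(-6) + C)² = ((4*(-2))*(-6) + 40)² = (-8*(-6) + 40)² = (48 + 40)² = 88² = 7744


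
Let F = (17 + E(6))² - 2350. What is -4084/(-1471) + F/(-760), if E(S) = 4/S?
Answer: 54914171/10061640 ≈ 5.4578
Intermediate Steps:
F = -18341/9 (F = (17 + 4/6)² - 2350 = (17 + 4*(⅙))² - 2350 = (17 + ⅔)² - 2350 = (53/3)² - 2350 = 2809/9 - 2350 = -18341/9 ≈ -2037.9)
-4084/(-1471) + F/(-760) = -4084/(-1471) - 18341/9/(-760) = -4084*(-1/1471) - 18341/9*(-1/760) = 4084/1471 + 18341/6840 = 54914171/10061640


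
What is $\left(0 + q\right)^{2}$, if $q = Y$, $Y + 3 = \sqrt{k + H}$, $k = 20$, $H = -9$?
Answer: $\left(3 - \sqrt{11}\right)^{2} \approx 0.10025$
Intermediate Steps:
$Y = -3 + \sqrt{11}$ ($Y = -3 + \sqrt{20 - 9} = -3 + \sqrt{11} \approx 0.31662$)
$q = -3 + \sqrt{11} \approx 0.31662$
$\left(0 + q\right)^{2} = \left(0 - \left(3 - \sqrt{11}\right)\right)^{2} = \left(-3 + \sqrt{11}\right)^{2}$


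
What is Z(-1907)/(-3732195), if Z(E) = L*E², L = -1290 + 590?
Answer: 509130860/746439 ≈ 682.08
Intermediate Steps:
L = -700
Z(E) = -700*E²
Z(-1907)/(-3732195) = -700*(-1907)²/(-3732195) = -700*3636649*(-1/3732195) = -2545654300*(-1/3732195) = 509130860/746439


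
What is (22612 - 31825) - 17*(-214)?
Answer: -5575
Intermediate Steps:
(22612 - 31825) - 17*(-214) = -9213 + 3638 = -5575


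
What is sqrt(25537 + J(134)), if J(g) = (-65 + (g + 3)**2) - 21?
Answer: 2*sqrt(11055) ≈ 210.29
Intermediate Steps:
J(g) = -86 + (3 + g)**2 (J(g) = (-65 + (3 + g)**2) - 21 = -86 + (3 + g)**2)
sqrt(25537 + J(134)) = sqrt(25537 + (-86 + (3 + 134)**2)) = sqrt(25537 + (-86 + 137**2)) = sqrt(25537 + (-86 + 18769)) = sqrt(25537 + 18683) = sqrt(44220) = 2*sqrt(11055)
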